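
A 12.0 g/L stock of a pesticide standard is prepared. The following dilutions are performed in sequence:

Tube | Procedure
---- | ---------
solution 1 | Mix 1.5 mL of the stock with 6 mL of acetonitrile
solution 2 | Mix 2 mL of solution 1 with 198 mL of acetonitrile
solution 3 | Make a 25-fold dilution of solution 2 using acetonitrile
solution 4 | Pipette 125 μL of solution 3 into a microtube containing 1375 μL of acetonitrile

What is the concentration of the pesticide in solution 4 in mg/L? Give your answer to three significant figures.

0.0800 mg/L

Step 1: 1.5 mL + 6 mL = 7.5 mL total → factor 7.5/1.5 = 5
Step 2: 2 mL + 198 mL = 200 mL total → factor 200/2 = 100
Step 3: 25-fold → factor 25
Step 4: 125 μL + 1375 μL = 1500 μL total → factor 1500/125 = 12
Overall dilution factor = 5 × 100 × 25 × 12 = 1.5 × 10^5
Final = 12.0 g/L / 1.5 × 10^5 = 8.000 × 10^-5 g/L = 0.0800 mg/L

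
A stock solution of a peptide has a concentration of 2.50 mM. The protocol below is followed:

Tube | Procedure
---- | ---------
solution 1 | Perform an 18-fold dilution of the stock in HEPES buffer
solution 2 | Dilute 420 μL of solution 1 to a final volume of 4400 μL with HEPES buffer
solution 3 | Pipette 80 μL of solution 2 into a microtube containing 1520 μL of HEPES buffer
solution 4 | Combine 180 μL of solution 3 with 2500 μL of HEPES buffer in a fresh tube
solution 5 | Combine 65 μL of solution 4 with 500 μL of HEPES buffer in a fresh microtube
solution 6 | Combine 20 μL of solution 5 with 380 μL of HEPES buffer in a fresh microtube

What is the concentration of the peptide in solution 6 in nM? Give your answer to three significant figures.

0.256 nM

Step 1: 18-fold → factor 18
Step 2: 420 μL brought to 4400 μL → factor 4400/420 = 10.476
Step 3: 80 μL + 1520 μL = 1600 μL total → factor 1600/80 = 20
Step 4: 180 μL + 2500 μL = 2680 μL total → factor 2680/180 = 14.889
Step 5: 65 μL + 500 μL = 565 μL total → factor 565/65 = 8.6923
Step 6: 20 μL + 380 μL = 400 μL total → factor 400/20 = 20
Overall dilution factor = 18 × 10.476 × 20 × 14.889 × 8.6923 × 20 = 9.7619 × 10^6
Final = 2.50 mM / 9.7619 × 10^6 = 2.561 × 10^-7 mM = 0.256 nM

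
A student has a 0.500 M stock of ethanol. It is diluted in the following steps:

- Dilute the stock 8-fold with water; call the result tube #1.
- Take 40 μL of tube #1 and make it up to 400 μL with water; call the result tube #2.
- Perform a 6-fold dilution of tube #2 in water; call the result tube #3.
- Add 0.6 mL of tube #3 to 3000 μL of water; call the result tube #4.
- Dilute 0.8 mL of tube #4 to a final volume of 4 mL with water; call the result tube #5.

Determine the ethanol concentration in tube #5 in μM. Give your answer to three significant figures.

34.7 μM

Step 1: 8-fold → factor 8
Step 2: 40 μL brought to 400 μL → factor 400/40 = 10
Step 3: 6-fold → factor 6
Step 4: 0.6 mL + 3000 μL = 3.6 mL total → factor 3.6/0.6 = 6
Step 5: 0.8 mL brought to 4 mL → factor 4/0.8 = 5
Overall dilution factor = 8 × 10 × 6 × 6 × 5 = 14400
Final = 0.500 M / 14400 = 3.472 × 10^-5 M = 34.7 μM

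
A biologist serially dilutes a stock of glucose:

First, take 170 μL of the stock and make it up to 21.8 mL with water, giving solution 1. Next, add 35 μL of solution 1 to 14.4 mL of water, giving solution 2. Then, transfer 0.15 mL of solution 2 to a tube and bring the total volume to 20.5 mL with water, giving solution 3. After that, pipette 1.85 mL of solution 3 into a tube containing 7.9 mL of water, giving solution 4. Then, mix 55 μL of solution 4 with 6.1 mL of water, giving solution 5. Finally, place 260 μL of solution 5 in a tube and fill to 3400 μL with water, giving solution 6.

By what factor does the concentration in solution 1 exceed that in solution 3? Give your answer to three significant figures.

5.64 × 10^4

Step 1: 170 μL brought to 21.8 mL → factor 21800/170 = 128.24
Step 2: 35 μL + 14.4 mL = 14435 μL total → factor 14435/35 = 412.43
Step 3: 0.15 mL brought to 20.5 mL → factor 20.5/0.15 = 136.67
Dilution factor to solution 1 = 128.24; to solution 3 = 7.228 × 10^6
[solution 1]/[solution 3] = (factor to solution 3)/(factor to solution 1) = 7.228 × 10^6/128.24 = 5.64 × 10^4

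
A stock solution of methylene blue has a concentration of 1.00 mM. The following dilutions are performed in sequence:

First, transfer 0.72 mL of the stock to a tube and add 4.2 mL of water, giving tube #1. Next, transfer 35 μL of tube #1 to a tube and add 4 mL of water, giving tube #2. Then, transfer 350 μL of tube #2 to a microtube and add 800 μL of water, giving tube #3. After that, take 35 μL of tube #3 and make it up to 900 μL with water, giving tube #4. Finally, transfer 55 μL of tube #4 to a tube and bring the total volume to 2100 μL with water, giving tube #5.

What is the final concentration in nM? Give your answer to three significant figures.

0.393 nM

Step 1: 0.72 mL + 4.2 mL = 4.92 mL total → factor 4.92/0.72 = 6.8333
Step 2: 35 μL + 4 mL = 4035 μL total → factor 4035/35 = 115.29
Step 3: 350 μL + 800 μL = 1150 μL total → factor 1150/350 = 3.2857
Step 4: 35 μL brought to 900 μL → factor 900/35 = 25.714
Step 5: 55 μL brought to 2100 μL → factor 2100/55 = 38.182
Overall dilution factor = 6.8333 × 115.29 × 3.2857 × 25.714 × 38.182 = 2.5414 × 10^6
Final = 1.00 mM / 2.5414 × 10^6 = 3.935 × 10^-7 mM = 0.393 nM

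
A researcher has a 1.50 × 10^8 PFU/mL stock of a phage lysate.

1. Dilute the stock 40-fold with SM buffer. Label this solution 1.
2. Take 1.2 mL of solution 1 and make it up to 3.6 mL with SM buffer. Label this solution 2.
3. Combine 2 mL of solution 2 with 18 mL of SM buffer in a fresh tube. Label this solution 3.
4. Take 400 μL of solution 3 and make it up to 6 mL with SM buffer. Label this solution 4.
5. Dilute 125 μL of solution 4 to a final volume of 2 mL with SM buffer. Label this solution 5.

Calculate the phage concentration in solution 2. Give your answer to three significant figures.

Step 1: 40-fold → factor 40
Step 2: 1.2 mL brought to 3.6 mL → factor 3.6/1.2 = 3
Dilution factor through solution 2 = 40 × 3 = 120
[solution 2] = 1.50 × 10^8 PFU/mL / 120 = 1.25 × 10^6 PFU/mL

1.25 × 10^6 PFU/mL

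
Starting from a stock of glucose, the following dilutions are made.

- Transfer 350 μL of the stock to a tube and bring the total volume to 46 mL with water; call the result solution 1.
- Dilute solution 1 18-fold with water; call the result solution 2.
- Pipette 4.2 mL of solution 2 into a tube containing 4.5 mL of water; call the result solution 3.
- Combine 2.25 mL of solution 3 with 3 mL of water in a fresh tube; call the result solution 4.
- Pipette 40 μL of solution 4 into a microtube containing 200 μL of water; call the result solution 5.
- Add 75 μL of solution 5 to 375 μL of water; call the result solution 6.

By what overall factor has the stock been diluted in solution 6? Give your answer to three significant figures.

4.12 × 10^5

Step 1: 350 μL brought to 46 mL → factor 46000/350 = 131.43
Step 2: 18-fold → factor 18
Step 3: 4.2 mL + 4.5 mL = 8.7 mL total → factor 8.7/4.2 = 2.0714
Step 4: 2.25 mL + 3 mL = 5.25 mL total → factor 5.25/2.25 = 2.3333
Step 5: 40 μL + 200 μL = 240 μL total → factor 240/40 = 6
Step 6: 75 μL + 375 μL = 450 μL total → factor 450/75 = 6
Overall dilution factor = 131.43 × 18 × 2.0714 × 2.3333 × 6 × 6 = 4.1163 × 10^5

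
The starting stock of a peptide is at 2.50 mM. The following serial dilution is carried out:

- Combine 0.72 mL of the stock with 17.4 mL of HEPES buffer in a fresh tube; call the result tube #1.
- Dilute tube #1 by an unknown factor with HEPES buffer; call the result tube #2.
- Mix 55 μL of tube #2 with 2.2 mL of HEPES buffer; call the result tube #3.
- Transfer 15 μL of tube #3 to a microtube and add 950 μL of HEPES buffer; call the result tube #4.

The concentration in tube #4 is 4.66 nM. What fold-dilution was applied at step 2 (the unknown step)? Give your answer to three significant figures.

8.08-fold

Step 1: 0.72 mL + 17.4 mL = 18.12 mL total → factor 18.12/0.72 = 25.167
Step 2: unknown factor x
Step 3: 55 μL + 2.2 mL = 2255 μL total → factor 2255/55 = 41
Step 4: 15 μL + 950 μL = 965 μL total → factor 965/15 = 64.333
Product of known-step factors = 66381
Overall factor = 2.50 mM / (4.66 nM) = 5.3648 × 10^5
x = 5.3648 × 10^5 / 66381 = 8.08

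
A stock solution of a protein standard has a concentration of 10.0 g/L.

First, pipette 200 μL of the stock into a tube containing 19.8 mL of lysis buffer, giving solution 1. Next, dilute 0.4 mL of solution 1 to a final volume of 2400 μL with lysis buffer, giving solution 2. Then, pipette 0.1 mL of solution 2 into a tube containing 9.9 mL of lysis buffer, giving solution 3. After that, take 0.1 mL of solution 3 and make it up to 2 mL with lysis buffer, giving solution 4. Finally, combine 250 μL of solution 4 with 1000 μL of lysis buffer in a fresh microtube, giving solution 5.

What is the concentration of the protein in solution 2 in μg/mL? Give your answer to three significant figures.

Step 1: 200 μL + 19.8 mL = 20000 μL total → factor 20000/200 = 100
Step 2: 0.4 mL brought to 2400 μL → factor 2.4/0.4 = 6
Dilution factor through solution 2 = 100 × 6 = 600
[solution 2] = 10.0 g/L / 600 = 0.01667 g/L = 16.7 μg/mL

16.7 μg/mL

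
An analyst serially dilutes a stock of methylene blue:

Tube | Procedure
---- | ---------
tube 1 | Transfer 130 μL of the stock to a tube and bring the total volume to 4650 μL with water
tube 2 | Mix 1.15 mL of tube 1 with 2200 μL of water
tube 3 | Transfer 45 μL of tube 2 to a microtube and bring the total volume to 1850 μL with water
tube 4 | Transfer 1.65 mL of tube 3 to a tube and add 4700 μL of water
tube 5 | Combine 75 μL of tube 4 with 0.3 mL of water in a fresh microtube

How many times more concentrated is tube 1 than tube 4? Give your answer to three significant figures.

Step 1: 130 μL brought to 4650 μL → factor 4650/130 = 35.769
Step 2: 1.15 mL + 2200 μL = 3.35 mL total → factor 3.35/1.15 = 2.913
Step 3: 45 μL brought to 1850 μL → factor 1850/45 = 41.111
Step 4: 1.65 mL + 4700 μL = 6.35 mL total → factor 6.35/1.65 = 3.8485
Dilution factor to tube 1 = 35.769; to tube 4 = 16486
[tube 1]/[tube 4] = (factor to tube 4)/(factor to tube 1) = 16486/35.769 = 461

461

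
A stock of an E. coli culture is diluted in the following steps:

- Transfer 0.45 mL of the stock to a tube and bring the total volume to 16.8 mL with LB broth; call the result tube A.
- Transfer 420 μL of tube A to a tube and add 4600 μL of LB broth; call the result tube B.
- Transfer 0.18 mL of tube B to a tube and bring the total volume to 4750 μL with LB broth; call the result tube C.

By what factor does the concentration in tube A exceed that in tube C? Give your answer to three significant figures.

Step 1: 0.45 mL brought to 16.8 mL → factor 16.8/0.45 = 37.333
Step 2: 420 μL + 4600 μL = 5020 μL total → factor 5020/420 = 11.952
Step 3: 0.18 mL brought to 4750 μL → factor 4.75/0.18 = 26.389
Dilution factor to tube A = 37.333; to tube C = 11775
[tube A]/[tube C] = (factor to tube C)/(factor to tube A) = 11775/37.333 = 315

315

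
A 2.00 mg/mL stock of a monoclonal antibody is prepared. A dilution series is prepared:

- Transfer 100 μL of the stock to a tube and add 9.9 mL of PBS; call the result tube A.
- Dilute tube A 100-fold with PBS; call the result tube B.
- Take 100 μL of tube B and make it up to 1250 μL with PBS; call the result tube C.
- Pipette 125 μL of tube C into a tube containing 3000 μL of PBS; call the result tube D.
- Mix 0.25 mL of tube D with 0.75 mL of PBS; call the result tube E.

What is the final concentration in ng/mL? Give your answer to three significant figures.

0.160 ng/mL

Step 1: 100 μL + 9.9 mL = 10000 μL total → factor 10000/100 = 100
Step 2: 100-fold → factor 100
Step 3: 100 μL brought to 1250 μL → factor 1250/100 = 12.5
Step 4: 125 μL + 3000 μL = 3125 μL total → factor 3125/125 = 25
Step 5: 0.25 mL + 0.75 mL = 1 mL total → factor 1/0.25 = 4
Overall dilution factor = 100 × 100 × 12.5 × 25 × 4 = 1.25 × 10^7
Final = 2.00 mg/mL / 1.25 × 10^7 = 1.600 × 10^-7 mg/mL = 0.160 ng/mL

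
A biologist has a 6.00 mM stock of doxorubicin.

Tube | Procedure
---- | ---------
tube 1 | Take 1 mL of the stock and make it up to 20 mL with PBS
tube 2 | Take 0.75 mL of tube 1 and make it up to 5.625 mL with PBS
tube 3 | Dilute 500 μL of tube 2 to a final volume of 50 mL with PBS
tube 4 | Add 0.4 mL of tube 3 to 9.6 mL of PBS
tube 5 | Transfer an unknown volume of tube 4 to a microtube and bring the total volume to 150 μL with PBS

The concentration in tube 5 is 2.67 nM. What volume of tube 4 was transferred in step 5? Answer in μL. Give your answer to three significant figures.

25.0 μL

Step 1: 1 mL brought to 20 mL → factor 20/1 = 20
Step 2: 0.75 mL brought to 5.625 mL → factor 5.625/0.75 = 7.5
Step 3: 500 μL brought to 50 mL → factor 50000/500 = 100
Step 4: 0.4 mL + 9.6 mL = 10 mL total → factor 10/0.4 = 25
Step 5: v brought to 150 μL → factor = 150 μL/v
Product of known-step factors = 3.75 × 10^5
Overall factor = 6.00 mM / (2.67 nM) = 2.2472 × 10^6
Step-5 factor = 2.2472 × 10^6 / 3.75 × 10^5 = 5.9925
v = 150 μL / 5.9925 = 25.0 μL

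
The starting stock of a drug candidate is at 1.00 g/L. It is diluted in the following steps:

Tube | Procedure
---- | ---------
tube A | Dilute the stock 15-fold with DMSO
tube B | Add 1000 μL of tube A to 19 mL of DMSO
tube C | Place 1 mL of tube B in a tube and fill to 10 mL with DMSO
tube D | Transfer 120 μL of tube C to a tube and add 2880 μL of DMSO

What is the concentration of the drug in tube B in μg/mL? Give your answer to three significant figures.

3.33 μg/mL

Step 1: 15-fold → factor 15
Step 2: 1000 μL + 19 mL = 20000 μL total → factor 20000/1000 = 20
Dilution factor through tube B = 15 × 20 = 300
[tube B] = 1.00 g/L / 300 = 0.003333 g/L = 3.33 μg/mL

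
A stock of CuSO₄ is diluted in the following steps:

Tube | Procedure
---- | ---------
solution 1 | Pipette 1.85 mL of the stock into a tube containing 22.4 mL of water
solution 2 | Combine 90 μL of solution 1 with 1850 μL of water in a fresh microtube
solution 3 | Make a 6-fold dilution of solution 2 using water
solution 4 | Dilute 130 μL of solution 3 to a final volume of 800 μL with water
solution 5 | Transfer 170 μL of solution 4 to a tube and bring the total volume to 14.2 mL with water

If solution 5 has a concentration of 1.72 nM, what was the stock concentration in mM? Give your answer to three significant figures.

1.50 mM

Step 1: 1.85 mL + 22.4 mL = 24.25 mL total → factor 24.25/1.85 = 13.108
Step 2: 90 μL + 1850 μL = 1940 μL total → factor 1940/90 = 21.556
Step 3: 6-fold → factor 6
Step 4: 130 μL brought to 800 μL → factor 800/130 = 6.1538
Step 5: 170 μL brought to 14.2 mL → factor 14200/170 = 83.529
Overall dilution factor = 13.108 × 21.556 × 6 × 6.1538 × 83.529 = 8.7144 × 10^5
Stock = 1.72 nM × 8.7144 × 10^5 = 1.499 × 10^6 nM = 1.50 mM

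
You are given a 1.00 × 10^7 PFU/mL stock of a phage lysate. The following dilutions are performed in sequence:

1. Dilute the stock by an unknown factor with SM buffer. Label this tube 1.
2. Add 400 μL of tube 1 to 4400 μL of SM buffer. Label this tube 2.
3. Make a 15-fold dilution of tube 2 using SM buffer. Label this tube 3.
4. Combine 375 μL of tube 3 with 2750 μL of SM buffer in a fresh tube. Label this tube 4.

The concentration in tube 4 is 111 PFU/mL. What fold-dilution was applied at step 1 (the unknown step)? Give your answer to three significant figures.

60.1-fold

Step 1: unknown factor x
Step 2: 400 μL + 4400 μL = 4800 μL total → factor 4800/400 = 12
Step 3: 15-fold → factor 15
Step 4: 375 μL + 2750 μL = 3125 μL total → factor 3125/375 = 8.3333
Product of known-step factors = 1500
Overall factor = 1.00 × 10^7 PFU/mL / (111 PFU/mL) = 90090
x = 90090 / 1500 = 60.1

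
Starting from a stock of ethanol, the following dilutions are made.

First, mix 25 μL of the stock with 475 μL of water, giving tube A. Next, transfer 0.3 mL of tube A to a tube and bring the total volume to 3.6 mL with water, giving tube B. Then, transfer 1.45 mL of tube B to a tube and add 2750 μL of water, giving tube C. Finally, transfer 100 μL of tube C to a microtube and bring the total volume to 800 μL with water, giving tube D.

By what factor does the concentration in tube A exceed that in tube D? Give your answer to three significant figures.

Step 1: 25 μL + 475 μL = 500 μL total → factor 500/25 = 20
Step 2: 0.3 mL brought to 3.6 mL → factor 3.6/0.3 = 12
Step 3: 1.45 mL + 2750 μL = 4.2 mL total → factor 4.2/1.45 = 2.8966
Step 4: 100 μL brought to 800 μL → factor 800/100 = 8
Dilution factor to tube A = 20; to tube D = 5561.4
[tube A]/[tube D] = (factor to tube D)/(factor to tube A) = 5561.4/20 = 278

278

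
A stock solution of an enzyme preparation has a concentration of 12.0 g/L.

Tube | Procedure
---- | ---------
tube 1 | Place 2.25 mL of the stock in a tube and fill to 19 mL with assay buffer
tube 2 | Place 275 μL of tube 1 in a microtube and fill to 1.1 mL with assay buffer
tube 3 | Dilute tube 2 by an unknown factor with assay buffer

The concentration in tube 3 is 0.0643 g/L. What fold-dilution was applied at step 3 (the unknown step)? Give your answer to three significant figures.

5.53-fold

Step 1: 2.25 mL brought to 19 mL → factor 19/2.25 = 8.4444
Step 2: 275 μL brought to 1.1 mL → factor 1100/275 = 4
Step 3: unknown factor x
Product of known-step factors = 33.778
Overall factor = 12.0 g/L / (0.0643 g/L) = 186.63
x = 186.63 / 33.778 = 5.53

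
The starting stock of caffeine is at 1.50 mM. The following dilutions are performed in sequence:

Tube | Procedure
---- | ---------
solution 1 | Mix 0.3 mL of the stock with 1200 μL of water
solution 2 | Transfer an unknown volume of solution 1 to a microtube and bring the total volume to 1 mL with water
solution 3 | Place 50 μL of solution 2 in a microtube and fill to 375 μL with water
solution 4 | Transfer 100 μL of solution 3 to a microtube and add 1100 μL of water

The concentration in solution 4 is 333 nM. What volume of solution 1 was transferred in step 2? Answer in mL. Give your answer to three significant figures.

Step 1: 0.3 mL + 1200 μL = 1.5 mL total → factor 1.5/0.3 = 5
Step 2: v brought to 1 mL → factor = 1 mL/v
Step 3: 50 μL brought to 375 μL → factor 375/50 = 7.5
Step 4: 100 μL + 1100 μL = 1200 μL total → factor 1200/100 = 12
Product of known-step factors = 450
Overall factor = 1.50 mM / (333 nM) = 4504.5
Step-2 factor = 4504.5 / 450 = 10.01
v = 1 mL / 10.01 = 0.0999 mL

0.0999 mL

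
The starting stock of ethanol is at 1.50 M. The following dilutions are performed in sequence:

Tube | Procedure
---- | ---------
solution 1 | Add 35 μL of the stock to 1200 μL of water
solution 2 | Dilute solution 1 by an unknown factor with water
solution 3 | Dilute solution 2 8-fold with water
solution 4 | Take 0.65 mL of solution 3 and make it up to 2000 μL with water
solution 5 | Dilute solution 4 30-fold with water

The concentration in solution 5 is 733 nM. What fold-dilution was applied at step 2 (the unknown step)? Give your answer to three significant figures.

78.5-fold

Step 1: 35 μL + 1200 μL = 1235 μL total → factor 1235/35 = 35.286
Step 2: unknown factor x
Step 3: 8-fold → factor 8
Step 4: 0.65 mL brought to 2000 μL → factor 2/0.65 = 3.0769
Step 5: 30-fold → factor 30
Product of known-step factors = 26057
Overall factor = 1.50 M / (733 nM) = 2.0464 × 10^6
x = 2.0464 × 10^6 / 26057 = 78.5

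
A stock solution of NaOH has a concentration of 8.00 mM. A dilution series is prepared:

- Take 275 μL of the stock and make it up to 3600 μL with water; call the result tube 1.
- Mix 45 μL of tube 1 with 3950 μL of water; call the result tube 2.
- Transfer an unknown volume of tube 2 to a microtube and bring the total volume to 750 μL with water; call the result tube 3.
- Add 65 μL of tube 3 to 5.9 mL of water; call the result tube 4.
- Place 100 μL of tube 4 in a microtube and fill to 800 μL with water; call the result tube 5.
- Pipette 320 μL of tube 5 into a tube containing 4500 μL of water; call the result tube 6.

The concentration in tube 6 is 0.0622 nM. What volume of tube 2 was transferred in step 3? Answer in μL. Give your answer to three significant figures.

Step 1: 275 μL brought to 3600 μL → factor 3600/275 = 13.091
Step 2: 45 μL + 3950 μL = 3995 μL total → factor 3995/45 = 88.778
Step 3: v brought to 750 μL → factor = 750 μL/v
Step 4: 65 μL + 5.9 mL = 5965 μL total → factor 5965/65 = 91.769
Step 5: 100 μL brought to 800 μL → factor 800/100 = 8
Step 6: 320 μL + 4500 μL = 4820 μL total → factor 4820/320 = 15.062
Product of known-step factors = 1.2852 × 10^7
Overall factor = 8.00 mM / (0.0622 nM) = 1.2862 × 10^8
Step-3 factor = 1.2862 × 10^8 / 1.2852 × 10^7 = 10.008
v = 750 μL / 10.008 = 74.9 μL

74.9 μL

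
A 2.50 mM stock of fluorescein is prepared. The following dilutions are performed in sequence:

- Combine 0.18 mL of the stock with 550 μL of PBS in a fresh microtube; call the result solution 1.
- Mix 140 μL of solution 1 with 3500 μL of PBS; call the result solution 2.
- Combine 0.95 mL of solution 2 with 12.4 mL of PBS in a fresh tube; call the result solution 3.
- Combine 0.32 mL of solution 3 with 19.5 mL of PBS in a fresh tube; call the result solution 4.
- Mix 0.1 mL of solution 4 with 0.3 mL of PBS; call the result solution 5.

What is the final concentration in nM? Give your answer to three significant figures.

6.81 nM

Step 1: 0.18 mL + 550 μL = 0.73 mL total → factor 0.73/0.18 = 4.0556
Step 2: 140 μL + 3500 μL = 3640 μL total → factor 3640/140 = 26
Step 3: 0.95 mL + 12.4 mL = 13.35 mL total → factor 13.35/0.95 = 14.053
Step 4: 0.32 mL + 19.5 mL = 19.82 mL total → factor 19.82/0.32 = 61.938
Step 5: 0.1 mL + 0.3 mL = 0.4 mL total → factor 0.4/0.1 = 4
Overall dilution factor = 4.0556 × 26 × 14.053 × 61.938 × 4 = 3.6711 × 10^5
Final = 2.50 mM / 3.6711 × 10^5 = 6.810 × 10^-6 mM = 6.81 nM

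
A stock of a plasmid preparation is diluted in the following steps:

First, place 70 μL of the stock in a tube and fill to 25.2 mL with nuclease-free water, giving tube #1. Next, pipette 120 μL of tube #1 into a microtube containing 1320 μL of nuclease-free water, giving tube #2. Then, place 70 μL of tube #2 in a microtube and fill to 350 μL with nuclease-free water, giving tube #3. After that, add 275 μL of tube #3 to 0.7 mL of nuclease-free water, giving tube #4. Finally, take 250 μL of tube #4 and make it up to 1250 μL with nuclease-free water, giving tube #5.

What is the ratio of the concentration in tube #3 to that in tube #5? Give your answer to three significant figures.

Step 1: 70 μL brought to 25.2 mL → factor 25200/70 = 360
Step 2: 120 μL + 1320 μL = 1440 μL total → factor 1440/120 = 12
Step 3: 70 μL brought to 350 μL → factor 350/70 = 5
Step 4: 275 μL + 0.7 mL = 975 μL total → factor 975/275 = 3.5455
Step 5: 250 μL brought to 1250 μL → factor 1250/250 = 5
Dilution factor to tube #3 = 21600; to tube #5 = 3.8291 × 10^5
[tube #3]/[tube #5] = (factor to tube #5)/(factor to tube #3) = 3.8291 × 10^5/21600 = 17.7

17.7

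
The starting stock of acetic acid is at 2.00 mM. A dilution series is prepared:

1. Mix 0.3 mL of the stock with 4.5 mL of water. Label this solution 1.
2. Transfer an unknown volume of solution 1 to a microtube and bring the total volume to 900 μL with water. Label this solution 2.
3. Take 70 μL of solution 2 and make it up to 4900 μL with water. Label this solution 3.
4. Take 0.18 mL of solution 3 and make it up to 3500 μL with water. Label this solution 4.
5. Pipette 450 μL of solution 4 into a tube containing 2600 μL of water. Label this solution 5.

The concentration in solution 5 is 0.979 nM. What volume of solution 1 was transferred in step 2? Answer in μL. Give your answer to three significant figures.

Step 1: 0.3 mL + 4.5 mL = 4.8 mL total → factor 4.8/0.3 = 16
Step 2: v brought to 900 μL → factor = 900 μL/v
Step 3: 70 μL brought to 4900 μL → factor 4900/70 = 70
Step 4: 0.18 mL brought to 3500 μL → factor 3.5/0.18 = 19.444
Step 5: 450 μL + 2600 μL = 3050 μL total → factor 3050/450 = 6.7778
Product of known-step factors = 1.476 × 10^5
Overall factor = 2.00 mM / (0.979 nM) = 2.0429 × 10^6
Step-2 factor = 2.0429 × 10^6 / 1.476 × 10^5 = 13.84
v = 900 μL / 13.84 = 65.0 μL

65.0 μL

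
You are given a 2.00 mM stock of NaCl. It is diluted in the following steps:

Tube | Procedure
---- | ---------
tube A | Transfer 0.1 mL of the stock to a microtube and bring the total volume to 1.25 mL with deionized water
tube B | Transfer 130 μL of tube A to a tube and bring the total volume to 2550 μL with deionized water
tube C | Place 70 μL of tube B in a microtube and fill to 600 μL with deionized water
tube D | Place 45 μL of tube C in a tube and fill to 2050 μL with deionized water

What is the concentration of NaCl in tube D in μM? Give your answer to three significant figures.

0.0209 μM

Step 1: 0.1 mL brought to 1.25 mL → factor 1.25/0.1 = 12.5
Step 2: 130 μL brought to 2550 μL → factor 2550/130 = 19.615
Step 3: 70 μL brought to 600 μL → factor 600/70 = 8.5714
Step 4: 45 μL brought to 2050 μL → factor 2050/45 = 45.556
Overall dilution factor = 12.5 × 19.615 × 8.5714 × 45.556 = 95742
Final = 2.00 mM / 95742 = 2.089 × 10^-5 mM = 0.0209 μM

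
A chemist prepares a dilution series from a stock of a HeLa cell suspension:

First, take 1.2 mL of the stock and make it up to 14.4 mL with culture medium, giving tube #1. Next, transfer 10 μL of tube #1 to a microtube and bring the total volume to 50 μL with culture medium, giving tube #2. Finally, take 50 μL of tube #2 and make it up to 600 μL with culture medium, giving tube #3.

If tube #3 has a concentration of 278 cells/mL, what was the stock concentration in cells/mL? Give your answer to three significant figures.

Step 1: 1.2 mL brought to 14.4 mL → factor 14.4/1.2 = 12
Step 2: 10 μL brought to 50 μL → factor 50/10 = 5
Step 3: 50 μL brought to 600 μL → factor 600/50 = 12
Overall dilution factor = 12 × 5 × 12 = 720
Stock = 278 cells/mL × 720 = 2.00 × 10^5 cells/mL

2.00 × 10^5 cells/mL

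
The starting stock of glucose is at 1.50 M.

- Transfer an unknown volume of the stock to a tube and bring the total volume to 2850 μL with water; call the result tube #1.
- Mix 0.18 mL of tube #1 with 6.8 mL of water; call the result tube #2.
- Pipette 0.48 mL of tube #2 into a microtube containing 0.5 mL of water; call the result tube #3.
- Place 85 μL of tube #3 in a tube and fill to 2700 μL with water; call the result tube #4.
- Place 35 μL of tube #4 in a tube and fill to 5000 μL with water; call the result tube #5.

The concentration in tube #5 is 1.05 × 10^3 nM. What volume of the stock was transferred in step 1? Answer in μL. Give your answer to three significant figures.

Step 1: v brought to 2850 μL → factor = 2850 μL/v
Step 2: 0.18 mL + 6.8 mL = 6.98 mL total → factor 6.98/0.18 = 38.778
Step 3: 0.48 mL + 0.5 mL = 0.98 mL total → factor 0.98/0.48 = 2.0417
Step 4: 85 μL brought to 2700 μL → factor 2700/85 = 31.765
Step 5: 35 μL brought to 5000 μL → factor 5000/35 = 142.86
Product of known-step factors = 3.5926 × 10^5
Overall factor = 1.50 M / (1.05 × 10^3 nM) = 1.4286 × 10^6
Step-1 factor = 1.4286 × 10^6 / 3.5926 × 10^5 = 3.9764
v = 2850 μL / 3.9764 = 717 μL

717 μL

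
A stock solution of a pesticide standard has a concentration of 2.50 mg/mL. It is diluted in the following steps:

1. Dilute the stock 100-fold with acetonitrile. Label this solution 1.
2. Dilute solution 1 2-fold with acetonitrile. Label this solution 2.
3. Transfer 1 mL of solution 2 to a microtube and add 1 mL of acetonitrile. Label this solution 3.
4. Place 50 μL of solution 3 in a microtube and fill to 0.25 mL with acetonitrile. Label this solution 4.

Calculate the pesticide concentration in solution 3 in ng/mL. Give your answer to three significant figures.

6.25 × 10^3 ng/mL

Step 1: 100-fold → factor 100
Step 2: 2-fold → factor 2
Step 3: 1 mL + 1 mL = 2 mL total → factor 2/1 = 2
Dilution factor through solution 3 = 100 × 2 × 2 = 400
[solution 3] = 2.50 mg/mL / 400 = 0.006250 mg/mL = 6.25 × 10^3 ng/mL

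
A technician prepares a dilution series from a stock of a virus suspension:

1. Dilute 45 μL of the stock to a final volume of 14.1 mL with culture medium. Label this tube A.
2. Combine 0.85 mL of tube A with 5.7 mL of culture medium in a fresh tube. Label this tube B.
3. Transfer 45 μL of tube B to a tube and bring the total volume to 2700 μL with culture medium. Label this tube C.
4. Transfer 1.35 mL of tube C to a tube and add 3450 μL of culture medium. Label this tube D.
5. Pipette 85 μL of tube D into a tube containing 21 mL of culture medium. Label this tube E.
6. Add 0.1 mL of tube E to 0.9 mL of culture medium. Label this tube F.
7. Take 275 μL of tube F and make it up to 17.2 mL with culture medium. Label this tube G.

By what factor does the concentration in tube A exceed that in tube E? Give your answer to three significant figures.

4.08 × 10^5

Step 1: 45 μL brought to 14.1 mL → factor 14100/45 = 313.33
Step 2: 0.85 mL + 5.7 mL = 6.55 mL total → factor 6.55/0.85 = 7.7059
Step 3: 45 μL brought to 2700 μL → factor 2700/45 = 60
Step 4: 1.35 mL + 3450 μL = 4.8 mL total → factor 4.8/1.35 = 3.5556
Step 5: 85 μL + 21 mL = 21085 μL total → factor 21085/85 = 248.06
Dilution factor to tube A = 313.33; to tube E = 1.2777 × 10^8
[tube A]/[tube E] = (factor to tube E)/(factor to tube A) = 1.2777 × 10^8/313.33 = 4.08 × 10^5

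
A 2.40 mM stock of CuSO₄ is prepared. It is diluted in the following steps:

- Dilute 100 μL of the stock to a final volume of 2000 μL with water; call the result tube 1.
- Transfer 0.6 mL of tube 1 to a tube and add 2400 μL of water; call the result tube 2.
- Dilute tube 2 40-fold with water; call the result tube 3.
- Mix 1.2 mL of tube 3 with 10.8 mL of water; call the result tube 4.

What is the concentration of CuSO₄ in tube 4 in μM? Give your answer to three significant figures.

0.0600 μM

Step 1: 100 μL brought to 2000 μL → factor 2000/100 = 20
Step 2: 0.6 mL + 2400 μL = 3 mL total → factor 3/0.6 = 5
Step 3: 40-fold → factor 40
Step 4: 1.2 mL + 10.8 mL = 12 mL total → factor 12/1.2 = 10
Overall dilution factor = 20 × 5 × 40 × 10 = 40000
Final = 2.40 mM / 40000 = 6.000 × 10^-5 mM = 0.0600 μM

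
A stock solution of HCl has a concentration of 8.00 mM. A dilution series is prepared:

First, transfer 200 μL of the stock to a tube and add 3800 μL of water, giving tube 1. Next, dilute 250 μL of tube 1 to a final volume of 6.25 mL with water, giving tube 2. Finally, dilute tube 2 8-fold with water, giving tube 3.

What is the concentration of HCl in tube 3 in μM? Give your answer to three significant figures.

Step 1: 200 μL + 3800 μL = 4000 μL total → factor 4000/200 = 20
Step 2: 250 μL brought to 6.25 mL → factor 6250/250 = 25
Step 3: 8-fold → factor 8
Overall dilution factor = 20 × 25 × 8 = 4000
Final = 8.00 mM / 4000 = 0.002000 mM = 2.00 μM

2.00 μM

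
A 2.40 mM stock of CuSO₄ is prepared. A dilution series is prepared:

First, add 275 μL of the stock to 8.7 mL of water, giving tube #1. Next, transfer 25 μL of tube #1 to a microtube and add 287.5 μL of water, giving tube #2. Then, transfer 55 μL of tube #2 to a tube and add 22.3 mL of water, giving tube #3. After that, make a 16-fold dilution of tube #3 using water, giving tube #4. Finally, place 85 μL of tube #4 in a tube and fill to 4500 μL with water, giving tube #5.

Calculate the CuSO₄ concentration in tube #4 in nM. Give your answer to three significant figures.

Step 1: 275 μL + 8.7 mL = 8975 μL total → factor 8975/275 = 32.636
Step 2: 25 μL + 287.5 μL = 312.5 μL total → factor 312.5/25 = 12.5
Step 3: 55 μL + 22.3 mL = 22355 μL total → factor 22355/55 = 406.45
Step 4: 16-fold → factor 16
Dilution factor through tube #4 = 32.636 × 12.5 × 406.45 × 16 = 2.653 × 10^6
[tube #4] = 2.40 mM / 2.653 × 10^6 = 9.046 × 10^-7 mM = 0.905 nM

0.905 nM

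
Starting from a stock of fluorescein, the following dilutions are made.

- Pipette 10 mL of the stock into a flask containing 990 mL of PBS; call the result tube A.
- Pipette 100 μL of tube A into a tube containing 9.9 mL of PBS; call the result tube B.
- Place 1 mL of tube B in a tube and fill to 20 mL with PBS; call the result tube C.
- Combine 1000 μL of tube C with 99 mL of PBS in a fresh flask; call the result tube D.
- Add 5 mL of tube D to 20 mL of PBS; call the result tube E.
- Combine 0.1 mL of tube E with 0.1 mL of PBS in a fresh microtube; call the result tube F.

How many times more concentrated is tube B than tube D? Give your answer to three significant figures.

2.00 × 10^3

Step 1: 10 mL + 990 mL = 1000 mL total → factor 1000/10 = 100
Step 2: 100 μL + 9.9 mL = 10000 μL total → factor 10000/100 = 100
Step 3: 1 mL brought to 20 mL → factor 20/1 = 20
Step 4: 1000 μL + 99 mL = 1 × 10^5 μL total → factor 1 × 10^5/1000 = 100
Dilution factor to tube B = 10000; to tube D = 2 × 10^7
[tube B]/[tube D] = (factor to tube D)/(factor to tube B) = 2 × 10^7/10000 = 2.00 × 10^3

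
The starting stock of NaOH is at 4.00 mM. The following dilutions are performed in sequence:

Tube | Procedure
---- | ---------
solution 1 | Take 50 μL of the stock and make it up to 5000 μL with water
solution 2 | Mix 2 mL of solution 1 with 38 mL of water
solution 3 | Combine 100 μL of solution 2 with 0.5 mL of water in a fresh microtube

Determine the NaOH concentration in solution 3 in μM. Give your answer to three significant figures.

Step 1: 50 μL brought to 5000 μL → factor 5000/50 = 100
Step 2: 2 mL + 38 mL = 40 mL total → factor 40/2 = 20
Step 3: 100 μL + 0.5 mL = 600 μL total → factor 600/100 = 6
Overall dilution factor = 100 × 20 × 6 = 12000
Final = 4.00 mM / 12000 = 0.0003333 mM = 0.333 μM

0.333 μM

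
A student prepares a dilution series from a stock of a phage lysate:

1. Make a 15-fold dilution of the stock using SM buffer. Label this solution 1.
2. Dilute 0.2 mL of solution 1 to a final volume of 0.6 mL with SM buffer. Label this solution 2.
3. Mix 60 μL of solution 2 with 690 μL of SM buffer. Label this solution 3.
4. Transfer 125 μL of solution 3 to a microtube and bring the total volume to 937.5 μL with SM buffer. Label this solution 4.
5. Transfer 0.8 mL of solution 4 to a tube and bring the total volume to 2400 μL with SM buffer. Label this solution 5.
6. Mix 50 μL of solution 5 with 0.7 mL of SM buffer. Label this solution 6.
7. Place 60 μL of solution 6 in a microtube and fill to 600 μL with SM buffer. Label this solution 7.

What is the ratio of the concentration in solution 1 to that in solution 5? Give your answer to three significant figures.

844

Step 1: 15-fold → factor 15
Step 2: 0.2 mL brought to 0.6 mL → factor 0.6/0.2 = 3
Step 3: 60 μL + 690 μL = 750 μL total → factor 750/60 = 12.5
Step 4: 125 μL brought to 937.5 μL → factor 937.5/125 = 7.5
Step 5: 0.8 mL brought to 2400 μL → factor 2.4/0.8 = 3
Dilution factor to solution 1 = 15; to solution 5 = 12656
[solution 1]/[solution 5] = (factor to solution 5)/(factor to solution 1) = 12656/15 = 844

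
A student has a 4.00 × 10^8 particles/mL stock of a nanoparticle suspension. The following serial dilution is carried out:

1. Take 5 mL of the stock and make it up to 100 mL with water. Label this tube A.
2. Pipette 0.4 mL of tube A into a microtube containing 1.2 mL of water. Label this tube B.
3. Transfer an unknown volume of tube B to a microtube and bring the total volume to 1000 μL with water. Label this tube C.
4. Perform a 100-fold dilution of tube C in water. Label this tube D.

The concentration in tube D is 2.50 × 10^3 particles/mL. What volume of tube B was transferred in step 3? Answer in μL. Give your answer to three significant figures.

Step 1: 5 mL brought to 100 mL → factor 100/5 = 20
Step 2: 0.4 mL + 1.2 mL = 1.6 mL total → factor 1.6/0.4 = 4
Step 3: v brought to 1000 μL → factor = 1000 μL/v
Step 4: 100-fold → factor 100
Product of known-step factors = 8000
Overall factor = 4.00 × 10^8 particles/mL / (2.50 × 10^3 particles/mL) = 1.6 × 10^5
Step-3 factor = 1.6 × 10^5 / 8000 = 20
v = 1000 μL / 20 = 50.0 μL

50.0 μL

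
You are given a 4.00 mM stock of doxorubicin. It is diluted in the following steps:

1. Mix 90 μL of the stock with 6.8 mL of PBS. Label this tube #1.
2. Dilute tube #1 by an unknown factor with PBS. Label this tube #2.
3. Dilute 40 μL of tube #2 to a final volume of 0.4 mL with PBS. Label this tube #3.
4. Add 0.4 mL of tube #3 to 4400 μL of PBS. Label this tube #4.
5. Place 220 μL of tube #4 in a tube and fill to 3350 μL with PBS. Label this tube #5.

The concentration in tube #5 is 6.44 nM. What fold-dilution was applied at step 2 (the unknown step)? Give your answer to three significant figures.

4.44-fold

Step 1: 90 μL + 6.8 mL = 6890 μL total → factor 6890/90 = 76.556
Step 2: unknown factor x
Step 3: 40 μL brought to 0.4 mL → factor 400/40 = 10
Step 4: 0.4 mL + 4400 μL = 4.8 mL total → factor 4.8/0.4 = 12
Step 5: 220 μL brought to 3350 μL → factor 3350/220 = 15.227
Product of known-step factors = 1.3989 × 10^5
Overall factor = 4.00 mM / (6.44 nM) = 6.2112 × 10^5
x = 6.2112 × 10^5 / 1.3989 × 10^5 = 4.44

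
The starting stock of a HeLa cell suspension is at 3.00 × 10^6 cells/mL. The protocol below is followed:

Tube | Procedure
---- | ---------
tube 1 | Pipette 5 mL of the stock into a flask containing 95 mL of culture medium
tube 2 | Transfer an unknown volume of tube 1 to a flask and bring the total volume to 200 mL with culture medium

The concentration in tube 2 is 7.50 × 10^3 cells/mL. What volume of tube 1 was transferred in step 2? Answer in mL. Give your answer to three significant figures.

Step 1: 5 mL + 95 mL = 100 mL total → factor 100/5 = 20
Step 2: v brought to 200 mL → factor = 200 mL/v
Product of known-step factors = 20
Overall factor = 3.00 × 10^6 cells/mL / (7.50 × 10^3 cells/mL) = 400
Step-2 factor = 400 / 20 = 20
v = 200 mL / 20 = 10.0 mL

10.0 mL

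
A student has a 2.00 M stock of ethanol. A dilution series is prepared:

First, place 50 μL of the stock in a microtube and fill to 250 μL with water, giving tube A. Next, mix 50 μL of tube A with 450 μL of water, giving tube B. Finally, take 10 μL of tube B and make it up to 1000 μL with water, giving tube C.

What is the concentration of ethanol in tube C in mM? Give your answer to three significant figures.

0.400 mM

Step 1: 50 μL brought to 250 μL → factor 250/50 = 5
Step 2: 50 μL + 450 μL = 500 μL total → factor 500/50 = 10
Step 3: 10 μL brought to 1000 μL → factor 1000/10 = 100
Overall dilution factor = 5 × 10 × 100 = 5000
Final = 2.00 M / 5000 = 0.0004000 M = 0.400 mM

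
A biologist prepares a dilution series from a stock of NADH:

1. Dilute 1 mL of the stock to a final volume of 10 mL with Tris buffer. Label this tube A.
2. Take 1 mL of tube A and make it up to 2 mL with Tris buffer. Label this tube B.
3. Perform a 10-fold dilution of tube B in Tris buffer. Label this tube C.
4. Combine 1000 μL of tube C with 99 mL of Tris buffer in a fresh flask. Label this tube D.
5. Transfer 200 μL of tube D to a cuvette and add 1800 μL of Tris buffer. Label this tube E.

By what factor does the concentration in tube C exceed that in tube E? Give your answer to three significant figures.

1.00 × 10^3

Step 1: 1 mL brought to 10 mL → factor 10/1 = 10
Step 2: 1 mL brought to 2 mL → factor 2/1 = 2
Step 3: 10-fold → factor 10
Step 4: 1000 μL + 99 mL = 1 × 10^5 μL total → factor 1 × 10^5/1000 = 100
Step 5: 200 μL + 1800 μL = 2000 μL total → factor 2000/200 = 10
Dilution factor to tube C = 200; to tube E = 2 × 10^5
[tube C]/[tube E] = (factor to tube E)/(factor to tube C) = 2 × 10^5/200 = 1.00 × 10^3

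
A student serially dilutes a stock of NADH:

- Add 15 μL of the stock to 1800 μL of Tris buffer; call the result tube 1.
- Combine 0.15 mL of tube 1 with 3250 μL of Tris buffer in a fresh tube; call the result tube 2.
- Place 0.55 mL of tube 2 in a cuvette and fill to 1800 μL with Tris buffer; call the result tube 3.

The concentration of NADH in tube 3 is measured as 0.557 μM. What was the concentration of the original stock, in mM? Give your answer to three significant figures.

5.00 mM

Step 1: 15 μL + 1800 μL = 1815 μL total → factor 1815/15 = 121
Step 2: 0.15 mL + 3250 μL = 3.4 mL total → factor 3.4/0.15 = 22.667
Step 3: 0.55 mL brought to 1800 μL → factor 1.8/0.55 = 3.2727
Overall dilution factor = 121 × 22.667 × 3.2727 = 8976
Stock = 0.557 μM × 8976 = 5000 μM = 5.00 mM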